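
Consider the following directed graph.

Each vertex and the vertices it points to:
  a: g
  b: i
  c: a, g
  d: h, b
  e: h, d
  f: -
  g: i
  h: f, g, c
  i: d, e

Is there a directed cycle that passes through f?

No

f lies on a cycle iff there is a path from f back to itself.
Exploring from f, it never reaches itself; equivalently, its strongly connected component is a singleton.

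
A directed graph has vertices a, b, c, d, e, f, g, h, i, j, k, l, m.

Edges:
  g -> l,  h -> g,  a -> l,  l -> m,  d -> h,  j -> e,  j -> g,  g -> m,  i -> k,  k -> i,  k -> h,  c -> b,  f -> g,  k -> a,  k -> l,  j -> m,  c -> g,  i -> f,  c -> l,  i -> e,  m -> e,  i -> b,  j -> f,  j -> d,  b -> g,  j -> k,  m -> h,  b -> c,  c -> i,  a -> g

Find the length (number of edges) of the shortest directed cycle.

2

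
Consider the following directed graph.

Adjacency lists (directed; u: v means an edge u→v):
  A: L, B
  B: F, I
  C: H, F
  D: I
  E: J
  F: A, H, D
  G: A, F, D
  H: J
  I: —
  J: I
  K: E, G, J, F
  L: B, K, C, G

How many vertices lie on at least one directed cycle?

7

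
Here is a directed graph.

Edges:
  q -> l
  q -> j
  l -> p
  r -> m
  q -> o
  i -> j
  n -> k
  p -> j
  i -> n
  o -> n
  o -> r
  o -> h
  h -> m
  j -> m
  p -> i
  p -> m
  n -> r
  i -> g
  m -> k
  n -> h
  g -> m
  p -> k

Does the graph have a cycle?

No

DFS with white/gray/black marking, starting from h:
h gray
  m gray
    k gray
    k black
  m black
h black
g gray
  g→m: m black — skip
g black
o gray
  o→h: h black — skip
  n gray
    n→k: k black — skip
    n→h: h black — skip
    r gray
      r→m: m black — skip
    r black
  n black
  o→r: r black — skip
o black
l gray
  p gray
    j gray
      j→m: m black — skip
    j black
    i gray
      i→j: j black — skip
      i→g: g black — skip
      i→n: n black — skip
    i black
    p→m: m black — skip
    p→k: k black — skip
  p black
l black
q gray
  q→o: o black — skip
  q→j: j black — skip
  q→l: l black — skip
q black
Every edge goes to a white or black vertex — no back edge, so the graph is acyclic.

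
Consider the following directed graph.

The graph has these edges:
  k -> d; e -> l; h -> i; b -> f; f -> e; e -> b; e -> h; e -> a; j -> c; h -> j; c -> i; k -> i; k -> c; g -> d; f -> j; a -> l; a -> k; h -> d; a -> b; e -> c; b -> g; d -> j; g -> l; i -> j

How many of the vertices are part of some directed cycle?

7

A vertex is on a directed cycle iff it belongs to a strongly connected component of size ≥ 2 (or has a self-loop).
The vertices on cycles are {a, b, c, e, f, i, j} — 7 in total.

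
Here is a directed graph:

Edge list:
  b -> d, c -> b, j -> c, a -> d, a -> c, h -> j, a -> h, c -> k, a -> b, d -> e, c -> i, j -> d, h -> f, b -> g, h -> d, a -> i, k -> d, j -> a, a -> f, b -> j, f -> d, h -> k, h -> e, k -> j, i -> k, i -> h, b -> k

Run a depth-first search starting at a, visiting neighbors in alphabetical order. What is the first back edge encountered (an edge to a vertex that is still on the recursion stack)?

DFS from a (visiting neighbors in alphabetical order); mark gray on enter, black on exit:
a gray
  b gray
    d gray
      e gray
      e black
    d black
    g gray
    g black
    j gray
      j→a: a is gray → back edge
First back edge: j → a.

j→a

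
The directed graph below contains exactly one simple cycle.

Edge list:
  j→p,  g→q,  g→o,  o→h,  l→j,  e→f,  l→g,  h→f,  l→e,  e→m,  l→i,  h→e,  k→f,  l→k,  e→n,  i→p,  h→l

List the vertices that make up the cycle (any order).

g, h, l, o

DFS with gray/black marking from h:
h gray
  l gray
    e gray
      n gray
      n black
      f gray
      f black
      m gray
      m black
    e black
    g gray
      o gray
        o→h: h is gray → back edge
Back edge closes the cycle h → l → g → o → h; its vertices are {g, h, l, o}.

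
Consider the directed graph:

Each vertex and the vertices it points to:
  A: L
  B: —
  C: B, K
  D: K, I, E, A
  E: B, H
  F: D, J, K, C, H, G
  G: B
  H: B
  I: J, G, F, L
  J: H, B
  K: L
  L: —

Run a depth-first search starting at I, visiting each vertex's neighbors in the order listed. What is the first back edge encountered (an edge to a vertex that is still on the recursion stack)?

DFS from I (visiting each vertex's neighbors in the order listed); mark gray on enter, black on exit:
I gray
  J gray
    H gray
      B gray
      B black
    H black
    J→B: B black — skip
  J black
  G gray
    G→B: B black — skip
  G black
  F gray
    D gray
      K gray
        L gray
        L black
      K black
      D→I: I is gray → back edge
First back edge: D → I.

D→I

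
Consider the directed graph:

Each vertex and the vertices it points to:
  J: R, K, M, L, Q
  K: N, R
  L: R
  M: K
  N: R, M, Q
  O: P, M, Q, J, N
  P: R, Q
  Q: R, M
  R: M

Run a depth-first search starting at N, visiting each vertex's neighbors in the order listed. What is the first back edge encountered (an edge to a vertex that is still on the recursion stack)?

K→N

DFS from N (visiting each vertex's neighbors in the order listed); mark gray on enter, black on exit:
N gray
  R gray
    M gray
      K gray
        K→N: N is gray → back edge
First back edge: K → N.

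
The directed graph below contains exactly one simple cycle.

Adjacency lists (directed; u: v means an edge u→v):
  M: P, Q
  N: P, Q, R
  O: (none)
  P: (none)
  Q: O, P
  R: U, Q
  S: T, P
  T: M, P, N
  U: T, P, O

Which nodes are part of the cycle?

DFS with gray/black marking from T:
T gray
  M gray
    P gray
    P black
    Q gray
      O gray
      O black
      Q→P: P black — skip
    Q black
  M black
  T→P: P black — skip
  N gray
    N→P: P black — skip
    N→Q: Q black — skip
    R gray
      U gray
        U→T: T is gray → back edge
Back edge closes the cycle T → N → R → U → T; its vertices are {N, R, T, U}.

N, R, T, U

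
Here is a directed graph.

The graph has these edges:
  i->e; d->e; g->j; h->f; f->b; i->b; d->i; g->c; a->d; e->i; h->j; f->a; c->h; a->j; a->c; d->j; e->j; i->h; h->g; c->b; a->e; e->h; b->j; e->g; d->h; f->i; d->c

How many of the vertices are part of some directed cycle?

A vertex is on a directed cycle iff it belongs to a strongly connected component of size ≥ 2 (or has a self-loop).
The vertices on cycles are {a, c, d, e, f, g, h, i} — 8 in total.

8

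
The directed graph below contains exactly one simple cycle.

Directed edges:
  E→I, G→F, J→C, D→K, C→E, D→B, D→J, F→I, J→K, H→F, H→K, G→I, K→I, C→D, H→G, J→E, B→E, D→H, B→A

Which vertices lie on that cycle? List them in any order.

DFS with gray/black marking from C:
C gray
  D gray
    J gray
      K gray
        I gray
        I black
      K black
      E gray
        E→I: I black — skip
      E black
      J→C: C is gray → back edge
Back edge closes the cycle C → D → J → C; its vertices are {C, D, J}.

C, D, J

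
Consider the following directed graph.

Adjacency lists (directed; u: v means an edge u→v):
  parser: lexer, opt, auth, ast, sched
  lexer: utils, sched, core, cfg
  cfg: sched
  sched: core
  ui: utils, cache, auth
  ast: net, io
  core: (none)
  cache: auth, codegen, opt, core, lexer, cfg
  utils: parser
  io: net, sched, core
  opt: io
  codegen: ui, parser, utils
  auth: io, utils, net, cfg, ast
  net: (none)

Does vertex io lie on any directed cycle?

No

io lies on a cycle iff there is a path from io back to itself.
Exploring from io, it never reaches itself; equivalently, its strongly connected component is a singleton.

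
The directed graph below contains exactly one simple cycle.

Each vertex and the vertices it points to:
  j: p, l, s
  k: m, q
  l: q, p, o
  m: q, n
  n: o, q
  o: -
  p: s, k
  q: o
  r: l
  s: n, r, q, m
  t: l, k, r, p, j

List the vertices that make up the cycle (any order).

l, p, r, s

DFS with gray/black marking from p:
p gray
  s gray
    n gray
      o gray
      o black
      q gray
        q→o: o black — skip
      q black
    n black
    r gray
      l gray
        l→q: q black — skip
        l→p: p is gray → back edge
Back edge closes the cycle p → s → r → l → p; its vertices are {l, p, r, s}.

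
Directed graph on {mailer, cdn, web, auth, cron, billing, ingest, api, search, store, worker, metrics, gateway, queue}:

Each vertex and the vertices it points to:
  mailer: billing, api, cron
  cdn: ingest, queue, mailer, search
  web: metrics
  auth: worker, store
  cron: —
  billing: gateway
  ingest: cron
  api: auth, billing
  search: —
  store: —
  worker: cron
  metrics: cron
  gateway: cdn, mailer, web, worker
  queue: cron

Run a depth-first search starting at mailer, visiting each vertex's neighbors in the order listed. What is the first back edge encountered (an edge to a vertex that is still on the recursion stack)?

cdn→mailer

DFS from mailer (visiting each vertex's neighbors in the order listed); mark gray on enter, black on exit:
mailer gray
  billing gray
    gateway gray
      cdn gray
        ingest gray
          cron gray
          cron black
        ingest black
        queue gray
          queue→cron: cron black — skip
        queue black
        cdn→mailer: mailer is gray → back edge
First back edge: cdn → mailer.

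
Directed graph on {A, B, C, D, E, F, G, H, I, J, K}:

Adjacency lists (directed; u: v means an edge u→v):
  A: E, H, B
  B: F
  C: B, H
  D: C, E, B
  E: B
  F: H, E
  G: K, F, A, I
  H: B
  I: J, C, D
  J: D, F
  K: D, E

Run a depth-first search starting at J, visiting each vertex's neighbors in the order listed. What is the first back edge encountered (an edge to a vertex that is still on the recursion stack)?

DFS from J (visiting each vertex's neighbors in the order listed); mark gray on enter, black on exit:
J gray
  D gray
    C gray
      B gray
        F gray
          H gray
            H→B: B is gray → back edge
First back edge: H → B.

H->B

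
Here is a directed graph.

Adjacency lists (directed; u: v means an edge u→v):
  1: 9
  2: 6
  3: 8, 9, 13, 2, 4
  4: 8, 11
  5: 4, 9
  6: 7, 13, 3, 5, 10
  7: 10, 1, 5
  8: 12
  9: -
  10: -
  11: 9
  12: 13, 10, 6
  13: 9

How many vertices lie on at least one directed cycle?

8

A vertex is on a directed cycle iff it belongs to a strongly connected component of size ≥ 2 (or has a self-loop).
The vertices on cycles are {2, 3, 4, 5, 6, 7, 8, 12} — 8 in total.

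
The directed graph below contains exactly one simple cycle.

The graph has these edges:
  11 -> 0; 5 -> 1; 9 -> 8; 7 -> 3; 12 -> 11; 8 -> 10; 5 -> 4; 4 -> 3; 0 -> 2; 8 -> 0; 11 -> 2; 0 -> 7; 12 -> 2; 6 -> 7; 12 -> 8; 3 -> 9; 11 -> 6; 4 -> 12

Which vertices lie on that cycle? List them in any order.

DFS with gray/black marking from 3:
3 gray
  9 gray
    8 gray
      0 gray
        2 gray
        2 black
        7 gray
          7→3: 3 is gray → back edge
Back edge closes the cycle 3 → 9 → 8 → 0 → 7 → 3; its vertices are {0, 3, 7, 8, 9}.

0, 3, 7, 8, 9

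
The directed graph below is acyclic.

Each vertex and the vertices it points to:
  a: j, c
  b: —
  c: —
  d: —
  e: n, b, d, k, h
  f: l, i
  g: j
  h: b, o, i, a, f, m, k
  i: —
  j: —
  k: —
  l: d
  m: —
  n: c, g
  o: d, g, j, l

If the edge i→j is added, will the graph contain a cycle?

No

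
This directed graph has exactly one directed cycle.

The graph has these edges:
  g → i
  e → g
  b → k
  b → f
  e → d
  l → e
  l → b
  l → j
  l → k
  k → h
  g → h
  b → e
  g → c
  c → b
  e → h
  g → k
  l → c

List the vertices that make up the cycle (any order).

b, c, e, g

DFS with gray/black marking from b:
b gray
  e gray
    d gray
    d black
    g gray
      c gray
        c→b: b is gray → back edge
Back edge closes the cycle b → e → g → c → b; its vertices are {b, c, e, g}.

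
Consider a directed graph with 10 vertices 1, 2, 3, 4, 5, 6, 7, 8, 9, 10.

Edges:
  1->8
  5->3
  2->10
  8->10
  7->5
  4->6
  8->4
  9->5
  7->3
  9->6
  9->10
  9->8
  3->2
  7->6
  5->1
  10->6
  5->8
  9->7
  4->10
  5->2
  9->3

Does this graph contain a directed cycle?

No

DFS with white/gray/black marking, starting from 5:
5 gray
  3 gray
    2 gray
      10 gray
        6 gray
        6 black
      10 black
    2 black
  3 black
  5→2: 2 black — skip
  8 gray
    8→10: 10 black — skip
    4 gray
      4→6: 6 black — skip
      4→10: 10 black — skip
    4 black
  8 black
  1 gray
    1→8: 8 black — skip
  1 black
5 black
7 gray
  7→5: 5 black — skip
  7→6: 6 black — skip
  7→3: 3 black — skip
7 black
9 gray
  9→6: 6 black — skip
  9→5: 5 black — skip
  9→8: 8 black — skip
  9→7: 7 black — skip
  9→10: 10 black — skip
  9→3: 3 black — skip
9 black
Every edge goes to a white or black vertex — no back edge, so the graph is acyclic.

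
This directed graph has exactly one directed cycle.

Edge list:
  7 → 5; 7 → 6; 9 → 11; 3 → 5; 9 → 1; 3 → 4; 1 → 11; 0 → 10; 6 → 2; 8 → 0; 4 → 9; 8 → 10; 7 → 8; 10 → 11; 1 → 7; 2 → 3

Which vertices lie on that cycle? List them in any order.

DFS with gray/black marking from 7:
7 gray
  6 gray
    2 gray
      3 gray
        4 gray
          9 gray
            1 gray
              11 gray
              11 black
              1→7: 7 is gray → back edge
Back edge closes the cycle 7 → 6 → 2 → 3 → 4 → 9 → 1 → 7; its vertices are {1, 2, 3, 4, 6, 7, 9}.

1, 2, 3, 4, 6, 7, 9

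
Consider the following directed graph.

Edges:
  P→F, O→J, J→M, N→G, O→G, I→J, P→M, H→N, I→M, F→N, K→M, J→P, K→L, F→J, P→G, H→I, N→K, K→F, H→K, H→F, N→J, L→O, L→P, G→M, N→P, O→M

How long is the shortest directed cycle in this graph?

For each vertex v, BFS finds the shortest path from v back to v.
The shortest such closed walk is F → N → P → F, length 3.

3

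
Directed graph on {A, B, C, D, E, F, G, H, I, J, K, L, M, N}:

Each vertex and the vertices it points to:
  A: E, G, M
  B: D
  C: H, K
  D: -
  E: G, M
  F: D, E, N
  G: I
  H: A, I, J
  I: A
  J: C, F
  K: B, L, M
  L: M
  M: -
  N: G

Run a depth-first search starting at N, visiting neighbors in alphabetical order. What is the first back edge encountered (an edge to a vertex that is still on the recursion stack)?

E→G

DFS from N (visiting neighbors in alphabetical order); mark gray on enter, black on exit:
N gray
  G gray
    I gray
      A gray
        E gray
          E→G: G is gray → back edge
First back edge: E → G.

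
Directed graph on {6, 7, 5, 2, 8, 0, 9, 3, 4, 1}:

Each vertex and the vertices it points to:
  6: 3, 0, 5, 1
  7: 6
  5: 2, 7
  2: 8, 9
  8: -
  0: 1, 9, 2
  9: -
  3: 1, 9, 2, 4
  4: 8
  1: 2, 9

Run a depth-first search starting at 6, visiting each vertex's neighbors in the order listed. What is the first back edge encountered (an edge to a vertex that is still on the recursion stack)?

7→6

DFS from 6 (visiting each vertex's neighbors in the order listed); mark gray on enter, black on exit:
6 gray
  3 gray
    1 gray
      2 gray
        8 gray
        8 black
        9 gray
        9 black
      2 black
      1→9: 9 black — skip
    1 black
    3→9: 9 black — skip
    3→2: 2 black — skip
    4 gray
      4→8: 8 black — skip
    4 black
  3 black
  0 gray
    0→1: 1 black — skip
    0→9: 9 black — skip
    0→2: 2 black — skip
  0 black
  5 gray
    5→2: 2 black — skip
    7 gray
      7→6: 6 is gray → back edge
First back edge: 7 → 6.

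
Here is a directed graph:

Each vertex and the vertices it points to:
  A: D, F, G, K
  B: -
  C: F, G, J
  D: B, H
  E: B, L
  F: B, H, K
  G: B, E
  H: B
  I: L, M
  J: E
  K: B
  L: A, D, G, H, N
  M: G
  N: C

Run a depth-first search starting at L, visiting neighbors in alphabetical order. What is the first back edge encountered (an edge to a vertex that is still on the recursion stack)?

DFS from L (visiting neighbors in alphabetical order); mark gray on enter, black on exit:
L gray
  A gray
    D gray
      B gray
      B black
      H gray
        H→B: B black — skip
      H black
    D black
    F gray
      F→B: B black — skip
      F→H: H black — skip
      K gray
        K→B: B black — skip
      K black
    F black
    G gray
      G→B: B black — skip
      E gray
        E→B: B black — skip
        E→L: L is gray → back edge
First back edge: E → L.

E->L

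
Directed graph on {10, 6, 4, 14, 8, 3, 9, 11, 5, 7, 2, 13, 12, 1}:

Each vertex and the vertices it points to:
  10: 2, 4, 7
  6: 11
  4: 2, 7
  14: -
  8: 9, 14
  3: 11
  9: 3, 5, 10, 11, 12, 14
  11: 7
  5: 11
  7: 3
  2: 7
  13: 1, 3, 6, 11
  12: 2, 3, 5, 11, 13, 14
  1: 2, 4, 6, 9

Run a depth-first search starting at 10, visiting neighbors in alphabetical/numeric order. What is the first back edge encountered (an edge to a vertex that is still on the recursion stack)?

DFS from 10 (visiting neighbors in alphabetical/numeric order); mark gray on enter, black on exit:
10 gray
  2 gray
    7 gray
      3 gray
        11 gray
          11→7: 7 is gray → back edge
First back edge: 11 → 7.

11→7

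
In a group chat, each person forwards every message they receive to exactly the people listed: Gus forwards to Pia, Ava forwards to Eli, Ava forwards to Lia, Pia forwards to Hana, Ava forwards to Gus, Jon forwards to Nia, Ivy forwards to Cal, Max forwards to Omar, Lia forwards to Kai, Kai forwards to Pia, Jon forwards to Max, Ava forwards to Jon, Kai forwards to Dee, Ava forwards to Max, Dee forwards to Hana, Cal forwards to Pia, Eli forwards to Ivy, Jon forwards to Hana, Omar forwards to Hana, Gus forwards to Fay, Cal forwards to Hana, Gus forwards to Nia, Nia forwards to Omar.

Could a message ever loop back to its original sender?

No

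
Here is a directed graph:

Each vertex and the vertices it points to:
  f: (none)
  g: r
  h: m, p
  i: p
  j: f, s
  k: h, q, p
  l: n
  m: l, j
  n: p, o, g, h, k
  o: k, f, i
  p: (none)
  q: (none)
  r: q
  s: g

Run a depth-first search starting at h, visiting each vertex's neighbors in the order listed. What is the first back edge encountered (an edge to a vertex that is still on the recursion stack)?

k→h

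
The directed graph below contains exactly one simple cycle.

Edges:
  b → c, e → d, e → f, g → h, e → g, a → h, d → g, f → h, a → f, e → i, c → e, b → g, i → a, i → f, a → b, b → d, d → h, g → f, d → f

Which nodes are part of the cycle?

DFS with gray/black marking from i:
i gray
  f gray
    h gray
    h black
  f black
  a gray
    a→f: f black — skip
    a→h: h black — skip
    b gray
      c gray
        e gray
          g gray
            g→h: h black — skip
            g→f: f black — skip
          g black
          e→f: f black — skip
          d gray
            d→f: f black — skip
            d→h: h black — skip
            d→g: g black — skip
          d black
          e→i: i is gray → back edge
Back edge closes the cycle i → a → b → c → e → i; its vertices are {a, b, c, e, i}.

a, b, c, e, i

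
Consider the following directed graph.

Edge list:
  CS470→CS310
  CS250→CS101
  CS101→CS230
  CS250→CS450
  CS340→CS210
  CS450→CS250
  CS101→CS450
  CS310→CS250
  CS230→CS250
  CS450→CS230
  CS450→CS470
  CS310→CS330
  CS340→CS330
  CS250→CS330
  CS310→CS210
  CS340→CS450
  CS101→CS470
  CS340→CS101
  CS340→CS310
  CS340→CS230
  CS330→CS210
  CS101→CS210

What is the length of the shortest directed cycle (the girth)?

For each vertex v, BFS finds the shortest path from v back to v.
The shortest such closed walk is CS450 → CS250 → CS450, length 2.

2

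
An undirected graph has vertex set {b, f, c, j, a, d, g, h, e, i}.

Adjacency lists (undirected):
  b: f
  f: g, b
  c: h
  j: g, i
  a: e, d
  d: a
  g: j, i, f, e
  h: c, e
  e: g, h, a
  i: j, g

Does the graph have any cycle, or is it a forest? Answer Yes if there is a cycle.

Yes

DFS, tracking each vertex's parent; an edge to a visited non-parent vertex closes a cycle.
Start from d:
visit d (parent –)
  visit a (parent d)
    visit e (parent a)
      visit g (parent e)
        visit j (parent g)
          j–g: parent, skip
          visit i (parent j)
            i–j: parent, skip
            i–g: g visited and ≠ parent → cycle
Cycle: g – j – i – g.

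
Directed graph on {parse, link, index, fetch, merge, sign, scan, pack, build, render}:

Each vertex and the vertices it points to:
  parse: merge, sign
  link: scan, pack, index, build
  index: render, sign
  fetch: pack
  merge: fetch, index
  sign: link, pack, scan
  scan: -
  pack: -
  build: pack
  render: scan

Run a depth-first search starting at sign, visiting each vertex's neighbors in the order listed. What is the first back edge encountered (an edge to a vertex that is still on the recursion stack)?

DFS from sign (visiting each vertex's neighbors in the order listed); mark gray on enter, black on exit:
sign gray
  link gray
    scan gray
    scan black
    pack gray
    pack black
    index gray
      render gray
        render→scan: scan black — skip
      render black
      index→sign: sign is gray → back edge
First back edge: index → sign.

index->sign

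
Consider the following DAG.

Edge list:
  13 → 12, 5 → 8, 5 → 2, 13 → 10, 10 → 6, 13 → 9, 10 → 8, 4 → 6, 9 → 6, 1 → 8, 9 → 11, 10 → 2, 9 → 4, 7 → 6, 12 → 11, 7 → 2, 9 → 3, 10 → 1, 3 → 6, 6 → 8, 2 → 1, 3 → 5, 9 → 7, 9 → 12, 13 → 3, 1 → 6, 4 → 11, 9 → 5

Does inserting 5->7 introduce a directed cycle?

No

Adding 5→7 creates a cycle iff 7 can already reach 5.
Explore from 7: no path reaches 5. The graph stays acyclic.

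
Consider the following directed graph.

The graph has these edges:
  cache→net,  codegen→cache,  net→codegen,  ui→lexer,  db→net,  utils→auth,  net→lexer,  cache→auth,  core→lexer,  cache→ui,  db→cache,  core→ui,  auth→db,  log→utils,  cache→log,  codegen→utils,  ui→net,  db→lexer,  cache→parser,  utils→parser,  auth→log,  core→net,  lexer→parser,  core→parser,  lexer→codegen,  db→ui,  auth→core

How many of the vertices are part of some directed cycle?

A vertex is on a directed cycle iff it belongs to a strongly connected component of size ≥ 2 (or has a self-loop).
The vertices on cycles are {db, ui, log, net, auth, core, cache, lexer, utils, codegen} — 10 in total.

10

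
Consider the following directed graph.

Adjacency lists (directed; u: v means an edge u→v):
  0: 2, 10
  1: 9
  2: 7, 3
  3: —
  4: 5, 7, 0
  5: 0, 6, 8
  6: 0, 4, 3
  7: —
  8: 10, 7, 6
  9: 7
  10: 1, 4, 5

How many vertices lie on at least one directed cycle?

6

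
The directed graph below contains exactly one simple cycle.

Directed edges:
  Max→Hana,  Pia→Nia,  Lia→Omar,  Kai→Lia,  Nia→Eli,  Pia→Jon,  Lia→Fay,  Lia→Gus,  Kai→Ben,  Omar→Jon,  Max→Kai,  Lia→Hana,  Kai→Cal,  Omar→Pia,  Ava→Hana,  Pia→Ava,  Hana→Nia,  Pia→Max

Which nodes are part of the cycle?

Kai, Lia, Max, Pia, Omar

DFS with gray/black marking from Kai:
Kai gray
  Ben gray
  Ben black
  Cal gray
  Cal black
  Lia gray
    Gus gray
    Gus black
    Hana gray
      Nia gray
        Eli gray
        Eli black
      Nia black
    Hana black
    Fay gray
    Fay black
    Omar gray
      Pia gray
        Ava gray
          Ava→Hana: Hana black — skip
        Ava black
        Pia→Nia: Nia black — skip
        Jon gray
        Jon black
        Max gray
          Max→Kai: Kai is gray → back edge
Back edge closes the cycle Kai → Lia → Omar → Pia → Max → Kai; its vertices are {Kai, Lia, Max, Pia, Omar}.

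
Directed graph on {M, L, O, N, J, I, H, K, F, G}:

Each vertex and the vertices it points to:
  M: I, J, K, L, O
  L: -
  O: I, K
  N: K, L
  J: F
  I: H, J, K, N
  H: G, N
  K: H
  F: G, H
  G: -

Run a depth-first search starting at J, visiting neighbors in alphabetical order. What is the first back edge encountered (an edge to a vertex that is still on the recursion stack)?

K->H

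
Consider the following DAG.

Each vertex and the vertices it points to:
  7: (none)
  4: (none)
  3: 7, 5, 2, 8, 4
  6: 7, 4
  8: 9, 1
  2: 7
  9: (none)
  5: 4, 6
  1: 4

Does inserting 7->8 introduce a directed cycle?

No

Adding 7→8 creates a cycle iff 8 can already reach 7.
Explore from 8: no path reaches 7. The graph stays acyclic.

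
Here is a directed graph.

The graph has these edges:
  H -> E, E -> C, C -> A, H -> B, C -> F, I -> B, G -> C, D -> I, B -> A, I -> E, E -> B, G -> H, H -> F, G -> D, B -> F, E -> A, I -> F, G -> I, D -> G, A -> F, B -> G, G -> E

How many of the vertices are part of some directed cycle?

A vertex is on a directed cycle iff it belongs to a strongly connected component of size ≥ 2 (or has a self-loop).
The vertices on cycles are {B, D, E, G, H, I} — 6 in total.

6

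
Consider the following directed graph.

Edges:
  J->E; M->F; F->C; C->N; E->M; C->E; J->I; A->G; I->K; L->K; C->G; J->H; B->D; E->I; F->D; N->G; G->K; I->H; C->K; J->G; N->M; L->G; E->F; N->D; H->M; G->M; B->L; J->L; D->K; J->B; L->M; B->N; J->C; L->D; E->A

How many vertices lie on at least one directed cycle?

A vertex is on a directed cycle iff it belongs to a strongly connected component of size ≥ 2 (or has a self-loop).
The vertices on cycles are {A, C, E, F, G, H, I, M, N} — 9 in total.

9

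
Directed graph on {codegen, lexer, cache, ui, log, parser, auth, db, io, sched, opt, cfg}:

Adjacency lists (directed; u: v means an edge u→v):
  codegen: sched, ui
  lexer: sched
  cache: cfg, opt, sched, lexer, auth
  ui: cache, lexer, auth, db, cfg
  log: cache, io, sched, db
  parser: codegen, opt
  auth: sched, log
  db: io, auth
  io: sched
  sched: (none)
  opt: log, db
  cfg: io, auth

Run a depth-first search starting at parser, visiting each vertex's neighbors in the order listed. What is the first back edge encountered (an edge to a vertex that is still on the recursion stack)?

log->cache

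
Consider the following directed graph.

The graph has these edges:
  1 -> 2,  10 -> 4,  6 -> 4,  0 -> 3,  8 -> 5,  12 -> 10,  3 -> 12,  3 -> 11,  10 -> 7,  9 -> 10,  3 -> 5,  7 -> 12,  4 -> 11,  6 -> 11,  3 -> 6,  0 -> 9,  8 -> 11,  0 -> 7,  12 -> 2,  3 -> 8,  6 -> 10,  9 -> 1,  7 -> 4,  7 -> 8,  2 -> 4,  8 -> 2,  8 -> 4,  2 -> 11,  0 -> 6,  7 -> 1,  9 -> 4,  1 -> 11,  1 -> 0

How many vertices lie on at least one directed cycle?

8

A vertex is on a directed cycle iff it belongs to a strongly connected component of size ≥ 2 (or has a self-loop).
The vertices on cycles are {0, 1, 3, 6, 7, 9, 10, 12} — 8 in total.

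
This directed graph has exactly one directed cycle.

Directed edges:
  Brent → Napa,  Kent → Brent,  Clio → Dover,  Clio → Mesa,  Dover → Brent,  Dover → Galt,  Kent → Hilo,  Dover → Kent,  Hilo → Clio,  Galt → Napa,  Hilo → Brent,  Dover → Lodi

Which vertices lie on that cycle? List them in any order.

DFS with gray/black marking from Dover:
Dover gray
  Brent gray
    Napa gray
    Napa black
  Brent black
  Lodi gray
  Lodi black
  Galt gray
    Galt→Napa: Napa black — skip
  Galt black
  Kent gray
    Hilo gray
      Clio gray
        Clio→Dover: Dover is gray → back edge
Back edge closes the cycle Dover → Kent → Hilo → Clio → Dover; its vertices are {Clio, Hilo, Kent, Dover}.

Clio, Hilo, Kent, Dover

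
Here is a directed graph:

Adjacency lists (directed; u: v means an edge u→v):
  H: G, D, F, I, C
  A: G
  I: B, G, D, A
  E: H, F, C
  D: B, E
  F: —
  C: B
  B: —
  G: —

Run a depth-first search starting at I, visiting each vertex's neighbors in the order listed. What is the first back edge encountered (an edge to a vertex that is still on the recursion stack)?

H->D

DFS from I (visiting each vertex's neighbors in the order listed); mark gray on enter, black on exit:
I gray
  B gray
  B black
  G gray
  G black
  D gray
    D→B: B black — skip
    E gray
      H gray
        H→G: G black — skip
        H→D: D is gray → back edge
First back edge: H → D.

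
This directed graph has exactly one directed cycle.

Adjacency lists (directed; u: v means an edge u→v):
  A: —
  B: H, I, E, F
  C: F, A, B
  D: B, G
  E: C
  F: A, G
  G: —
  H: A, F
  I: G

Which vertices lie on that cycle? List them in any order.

B, C, E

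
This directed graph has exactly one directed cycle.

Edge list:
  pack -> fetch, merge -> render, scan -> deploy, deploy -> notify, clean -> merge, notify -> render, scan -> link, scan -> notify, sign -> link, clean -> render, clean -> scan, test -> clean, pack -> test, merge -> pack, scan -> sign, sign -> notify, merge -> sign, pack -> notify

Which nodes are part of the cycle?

pack, test, clean, merge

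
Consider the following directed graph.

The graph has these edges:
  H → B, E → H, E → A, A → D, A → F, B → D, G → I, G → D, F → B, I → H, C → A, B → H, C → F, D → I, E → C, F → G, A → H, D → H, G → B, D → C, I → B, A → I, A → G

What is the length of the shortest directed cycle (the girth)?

For each vertex v, BFS finds the shortest path from v back to v.
The shortest such closed walk is B → H → B, length 2.

2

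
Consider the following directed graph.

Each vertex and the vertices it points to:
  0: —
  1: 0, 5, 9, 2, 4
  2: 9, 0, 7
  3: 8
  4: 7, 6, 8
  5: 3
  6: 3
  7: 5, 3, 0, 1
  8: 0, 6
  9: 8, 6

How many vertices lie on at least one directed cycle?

A vertex is on a directed cycle iff it belongs to a strongly connected component of size ≥ 2 (or has a self-loop).
The vertices on cycles are {1, 2, 3, 4, 6, 7, 8} — 7 in total.

7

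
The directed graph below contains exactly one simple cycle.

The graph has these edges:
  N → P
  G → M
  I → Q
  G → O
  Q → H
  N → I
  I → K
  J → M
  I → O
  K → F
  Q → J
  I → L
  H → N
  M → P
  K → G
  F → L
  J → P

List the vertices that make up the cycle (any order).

H, I, N, Q

DFS with gray/black marking from I:
I gray
  K gray
    F gray
      L gray
      L black
    F black
    G gray
      M gray
        P gray
        P black
      M black
      O gray
      O black
    G black
  K black
  I→L: L black — skip
  I→O: O black — skip
  Q gray
    H gray
      N gray
        N→I: I is gray → back edge
Back edge closes the cycle I → Q → H → N → I; its vertices are {H, I, N, Q}.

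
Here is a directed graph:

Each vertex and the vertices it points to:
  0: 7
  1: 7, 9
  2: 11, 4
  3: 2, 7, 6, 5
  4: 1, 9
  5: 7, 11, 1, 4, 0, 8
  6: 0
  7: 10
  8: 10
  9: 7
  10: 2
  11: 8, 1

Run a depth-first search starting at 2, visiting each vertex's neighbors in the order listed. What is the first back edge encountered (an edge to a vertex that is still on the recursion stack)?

10->2

DFS from 2 (visiting each vertex's neighbors in the order listed); mark gray on enter, black on exit:
2 gray
  11 gray
    8 gray
      10 gray
        10→2: 2 is gray → back edge
First back edge: 10 → 2.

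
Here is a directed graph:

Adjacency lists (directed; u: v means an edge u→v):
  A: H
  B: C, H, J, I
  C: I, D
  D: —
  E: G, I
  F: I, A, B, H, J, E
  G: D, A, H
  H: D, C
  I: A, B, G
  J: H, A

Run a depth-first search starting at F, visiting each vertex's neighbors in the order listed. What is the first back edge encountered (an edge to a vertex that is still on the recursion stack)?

C->I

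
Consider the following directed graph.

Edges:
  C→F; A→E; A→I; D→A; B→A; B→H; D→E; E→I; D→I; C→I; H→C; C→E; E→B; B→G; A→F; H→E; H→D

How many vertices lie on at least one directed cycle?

6

A vertex is on a directed cycle iff it belongs to a strongly connected component of size ≥ 2 (or has a self-loop).
The vertices on cycles are {A, B, C, D, E, H} — 6 in total.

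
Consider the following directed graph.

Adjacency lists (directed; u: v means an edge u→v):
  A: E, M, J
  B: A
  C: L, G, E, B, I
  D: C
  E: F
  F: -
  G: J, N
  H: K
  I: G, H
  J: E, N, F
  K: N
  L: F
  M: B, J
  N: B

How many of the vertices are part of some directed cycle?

A vertex is on a directed cycle iff it belongs to a strongly connected component of size ≥ 2 (or has a self-loop).
The vertices on cycles are {A, B, J, M, N} — 5 in total.

5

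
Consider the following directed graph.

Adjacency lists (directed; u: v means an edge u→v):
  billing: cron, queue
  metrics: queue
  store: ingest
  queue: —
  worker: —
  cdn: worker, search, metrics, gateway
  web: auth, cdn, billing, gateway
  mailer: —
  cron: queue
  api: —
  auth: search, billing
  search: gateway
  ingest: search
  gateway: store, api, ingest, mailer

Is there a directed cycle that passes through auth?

No

auth lies on a cycle iff there is a path from auth back to itself.
Exploring from auth, it never reaches itself; equivalently, its strongly connected component is a singleton.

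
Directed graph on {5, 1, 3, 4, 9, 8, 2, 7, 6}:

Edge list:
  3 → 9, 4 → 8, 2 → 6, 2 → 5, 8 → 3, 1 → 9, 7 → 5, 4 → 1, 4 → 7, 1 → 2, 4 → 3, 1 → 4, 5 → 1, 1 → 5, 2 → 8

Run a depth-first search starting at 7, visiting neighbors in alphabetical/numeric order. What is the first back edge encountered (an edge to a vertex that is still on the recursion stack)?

2->5

DFS from 7 (visiting neighbors in alphabetical/numeric order); mark gray on enter, black on exit:
7 gray
  5 gray
    1 gray
      2 gray
        2→5: 5 is gray → back edge
First back edge: 2 → 5.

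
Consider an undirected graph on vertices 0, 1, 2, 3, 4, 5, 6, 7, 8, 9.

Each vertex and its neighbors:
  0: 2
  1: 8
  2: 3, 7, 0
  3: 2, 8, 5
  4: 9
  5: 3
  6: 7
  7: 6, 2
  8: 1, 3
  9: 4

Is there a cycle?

No

DFS, tracking each vertex's parent; an edge to a visited non-parent vertex closes a cycle.
Start from 6:
visit 6 (parent –)
  visit 7 (parent 6)
    7–6: parent, skip
    visit 2 (parent 7)
      visit 3 (parent 2)
        3–2: parent, skip
        visit 8 (parent 3)
          visit 1 (parent 8)
            1–8: parent, skip
          8–3: parent, skip
        visit 5 (parent 3)
          5–3: parent, skip
      2–7: parent, skip
      visit 0 (parent 2)
        0–2: parent, skip
visit 4 (parent –)
  visit 9 (parent 4)
    9–4: parent, skip
No non-parent visited neighbor found — the graph is a forest.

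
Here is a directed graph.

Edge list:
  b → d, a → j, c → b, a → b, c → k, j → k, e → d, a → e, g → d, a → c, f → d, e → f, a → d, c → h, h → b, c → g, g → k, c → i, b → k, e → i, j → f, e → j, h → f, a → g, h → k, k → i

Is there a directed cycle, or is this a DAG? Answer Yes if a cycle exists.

No

DFS with white/gray/black marking, starting from a:
a gray
  j gray
    k gray
      i gray
      i black
    k black
    f gray
      d gray
      d black
    f black
  j black
  a→d: d black — skip
  g gray
    g→d: d black — skip
    g→k: k black — skip
  g black
  b gray
    b→d: d black — skip
    b→k: k black — skip
  b black
  c gray
    h gray
      h→k: k black — skip
      h→b: b black — skip
      h→f: f black — skip
    h black
    c→b: b black — skip
    c→k: k black — skip
    c→g: g black — skip
    c→i: i black — skip
  c black
  e gray
    e→i: i black — skip
    e→j: j black — skip
    e→f: f black — skip
    e→d: d black — skip
  e black
a black
Every edge goes to a white or black vertex — no back edge, so the graph is acyclic.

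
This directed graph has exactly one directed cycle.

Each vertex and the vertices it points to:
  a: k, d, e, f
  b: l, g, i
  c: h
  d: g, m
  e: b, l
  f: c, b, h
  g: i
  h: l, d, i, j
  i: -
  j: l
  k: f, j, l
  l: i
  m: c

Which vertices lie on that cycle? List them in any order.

c, d, h, m

DFS with gray/black marking from d:
d gray
  g gray
    i gray
    i black
  g black
  m gray
    c gray
      h gray
        l gray
          l→i: i black — skip
        l black
        h→d: d is gray → back edge
Back edge closes the cycle d → m → c → h → d; its vertices are {c, d, h, m}.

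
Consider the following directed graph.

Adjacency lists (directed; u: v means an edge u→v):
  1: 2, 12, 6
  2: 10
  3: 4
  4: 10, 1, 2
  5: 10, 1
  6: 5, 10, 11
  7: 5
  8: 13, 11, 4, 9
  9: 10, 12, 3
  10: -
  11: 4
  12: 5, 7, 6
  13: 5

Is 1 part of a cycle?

1 is on a cycle iff 1 can reach itself via ≥1 edge.
1 → 12 → 5 → 1 — yes.

Yes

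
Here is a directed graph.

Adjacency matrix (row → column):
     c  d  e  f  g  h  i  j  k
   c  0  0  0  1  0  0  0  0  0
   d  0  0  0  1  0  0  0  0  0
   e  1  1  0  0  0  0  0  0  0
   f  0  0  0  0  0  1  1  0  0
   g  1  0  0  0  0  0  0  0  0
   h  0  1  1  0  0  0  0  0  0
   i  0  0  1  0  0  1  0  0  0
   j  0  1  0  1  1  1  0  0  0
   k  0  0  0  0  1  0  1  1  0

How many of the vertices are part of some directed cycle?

6

A vertex is on a directed cycle iff it belongs to a strongly connected component of size ≥ 2 (or has a self-loop).
The vertices on cycles are {c, d, e, f, h, i} — 6 in total.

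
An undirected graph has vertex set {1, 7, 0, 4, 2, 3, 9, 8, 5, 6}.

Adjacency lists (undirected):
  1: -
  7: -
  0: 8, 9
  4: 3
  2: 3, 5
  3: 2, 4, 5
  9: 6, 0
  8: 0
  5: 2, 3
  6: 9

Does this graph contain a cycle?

DFS, tracking each vertex's parent; an edge to a visited non-parent vertex closes a cycle.
Start from 1:
visit 1 (parent –)
visit 7 (parent –)
visit 0 (parent –)
  visit 8 (parent 0)
    8–0: parent, skip
  visit 9 (parent 0)
    visit 6 (parent 9)
      6–9: parent, skip
    9–0: parent, skip
visit 4 (parent –)
  visit 3 (parent 4)
    visit 2 (parent 3)
      2–3: parent, skip
      visit 5 (parent 2)
        5–2: parent, skip
        5–3: 3 visited and ≠ parent → cycle
Cycle: 3 – 2 – 5 – 3.

Yes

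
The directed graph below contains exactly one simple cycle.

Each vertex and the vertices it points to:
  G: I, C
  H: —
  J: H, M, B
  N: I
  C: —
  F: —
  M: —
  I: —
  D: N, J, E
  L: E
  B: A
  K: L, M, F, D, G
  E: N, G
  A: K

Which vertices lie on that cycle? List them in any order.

A, B, D, J, K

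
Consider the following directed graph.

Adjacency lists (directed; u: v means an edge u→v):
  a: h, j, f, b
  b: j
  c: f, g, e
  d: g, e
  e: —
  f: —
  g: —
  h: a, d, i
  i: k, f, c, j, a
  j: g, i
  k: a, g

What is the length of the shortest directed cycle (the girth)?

2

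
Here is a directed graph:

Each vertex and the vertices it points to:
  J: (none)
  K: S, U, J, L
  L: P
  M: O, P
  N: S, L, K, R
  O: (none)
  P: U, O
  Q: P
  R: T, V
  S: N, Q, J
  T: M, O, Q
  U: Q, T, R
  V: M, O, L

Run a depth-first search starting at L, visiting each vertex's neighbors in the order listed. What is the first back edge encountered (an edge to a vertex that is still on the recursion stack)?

Q→P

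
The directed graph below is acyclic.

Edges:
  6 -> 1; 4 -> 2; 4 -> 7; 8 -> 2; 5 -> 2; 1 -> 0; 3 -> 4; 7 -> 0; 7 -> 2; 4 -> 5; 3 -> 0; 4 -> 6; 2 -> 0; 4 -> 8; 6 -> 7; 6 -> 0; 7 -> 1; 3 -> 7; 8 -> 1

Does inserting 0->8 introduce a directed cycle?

Yes

Adding 0→8 creates a cycle iff 8 can already reach 0.
Path from 8: 8 → 2 → 0.
So 8 → … → 0 → 8 is a cycle.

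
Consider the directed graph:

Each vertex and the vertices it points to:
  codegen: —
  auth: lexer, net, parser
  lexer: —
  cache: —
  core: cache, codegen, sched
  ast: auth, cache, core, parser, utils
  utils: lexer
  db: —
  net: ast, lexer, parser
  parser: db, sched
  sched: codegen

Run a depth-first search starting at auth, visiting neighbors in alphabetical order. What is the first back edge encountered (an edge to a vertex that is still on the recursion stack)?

ast→auth

DFS from auth (visiting neighbors in alphabetical order); mark gray on enter, black on exit:
auth gray
  lexer gray
  lexer black
  net gray
    ast gray
      ast→auth: auth is gray → back edge
First back edge: ast → auth.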